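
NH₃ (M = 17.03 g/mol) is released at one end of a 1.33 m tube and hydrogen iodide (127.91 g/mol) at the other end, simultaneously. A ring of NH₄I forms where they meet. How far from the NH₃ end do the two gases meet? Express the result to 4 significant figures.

0.9744 m

The fronts meet when d_NH₃ + d_HI = L with d_NH₃/d_HI = √(M_HI/M_NH₃) (Graham's law). Here √(M_HI/M_NH₃) = √(127.91/17.03) = 2.741.
With d_NH₃ + d_HI = 1.33 m, d_HI = 1.33/(1 + 2.741) = 0.3556 m.
d_NH₃ = 1.33 − 0.3556 = 0.9744 m.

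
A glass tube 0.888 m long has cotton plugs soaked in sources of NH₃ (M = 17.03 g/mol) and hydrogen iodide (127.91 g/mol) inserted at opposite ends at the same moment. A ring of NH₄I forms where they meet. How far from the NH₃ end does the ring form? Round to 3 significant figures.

In equal time, each gas travels a distance ∝ its rate ∝ 1/√M, so d_NH₃/d_HI = √(M_HI/M_NH₃) = √(127.91/17.03) = 2.741.
With d_NH₃ + d_HI = 0.888 m, d_HI = 0.888/(1 + 2.741) = 0.2374 m.
d_NH₃ = 0.888 − 0.2374 = 0.651 m.

0.651 m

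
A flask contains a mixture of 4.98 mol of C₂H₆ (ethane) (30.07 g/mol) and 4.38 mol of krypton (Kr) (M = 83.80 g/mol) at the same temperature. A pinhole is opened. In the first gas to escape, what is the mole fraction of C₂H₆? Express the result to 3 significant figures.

Rate_i ∝ x_i/√M_i (Graham's law weighted by mole fraction), so the effusate composition follows n_i/√M_i.
x_C₂H₆(eff) = (n_C₂H₆/√M_C₂H₆) / (n_C₂H₆/√M_C₂H₆ + n_Kr/√M_Kr)
= (4.98/√30.07) / (4.98/√30.07 + 4.38/√83.80) = 0.9082/(0.9082 + 0.4785) = 0.655.

0.655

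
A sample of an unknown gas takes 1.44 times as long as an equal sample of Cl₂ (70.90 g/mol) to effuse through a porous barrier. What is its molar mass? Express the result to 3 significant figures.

147 g/mol

By Graham's law, t_X/t_Cl₂ = √(M_X/M_Cl₂).
1.44 = √(M_X/70.90)
M_X = 70.90 × 1.44² = 70.90 × 2.074 = 147 g/mol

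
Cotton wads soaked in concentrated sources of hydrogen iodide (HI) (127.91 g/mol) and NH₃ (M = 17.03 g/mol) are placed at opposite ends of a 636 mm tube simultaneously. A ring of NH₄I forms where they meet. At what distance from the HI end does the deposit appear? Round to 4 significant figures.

170.0 mm

Graham's law gives d_HI/d_NH₃ = rate_HI/rate_NH₃ = √(M_NH₃/M_HI) = √(17.03/127.91) = 0.3649.
With d_HI + d_NH₃ = 636 mm, d_NH₃ = 636/(1 + 0.3649) = 466.0 mm.
d_HI = 636 − 466.0 = 170.0 mm.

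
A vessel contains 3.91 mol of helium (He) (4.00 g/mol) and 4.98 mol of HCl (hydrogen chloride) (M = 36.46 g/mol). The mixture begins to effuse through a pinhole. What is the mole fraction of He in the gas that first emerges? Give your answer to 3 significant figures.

0.703

The effusion rate of species i is ∝ p_i/√M_i ∝ n_i/√M_i.
Mole fraction of He in the effusate = (n_He/√M_He) / (n_He/√M_He + n_HCl/√M_HCl)
= (3.91/√4.00) / (3.91/√4.00 + 4.98/√36.46) = 1.955/(1.955 + 0.8247) = 0.703.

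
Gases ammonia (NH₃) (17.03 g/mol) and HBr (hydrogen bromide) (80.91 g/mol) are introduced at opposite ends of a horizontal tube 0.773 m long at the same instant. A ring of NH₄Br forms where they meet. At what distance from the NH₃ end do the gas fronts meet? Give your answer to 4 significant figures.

Graham's law gives d_NH₃/d_HBr = rate_NH₃/rate_HBr = √(M_HBr/M_NH₃) = √(80.91/17.03) = 2.180.
With d_NH₃ + d_HBr = 0.773 m, d_HBr = 0.773/(1 + 2.180) = 0.2431 m.
d_NH₃ = 0.773 − 0.2431 = 0.5299 m.

0.5299 m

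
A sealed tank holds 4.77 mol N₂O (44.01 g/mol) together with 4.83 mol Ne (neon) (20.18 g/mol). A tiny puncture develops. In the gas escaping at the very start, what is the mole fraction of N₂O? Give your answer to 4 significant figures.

0.4007

The effusion rate of species i is ∝ p_i/√M_i ∝ n_i/√M_i.
x_N₂O(eff) = (n_N₂O/√M_N₂O) / (n_N₂O/√M_N₂O + n_Ne/√M_Ne)
= (4.77/√44.01) / (4.77/√44.01 + 4.83/√20.18) = 0.7190/(0.7190 + 1.075) = 0.4007.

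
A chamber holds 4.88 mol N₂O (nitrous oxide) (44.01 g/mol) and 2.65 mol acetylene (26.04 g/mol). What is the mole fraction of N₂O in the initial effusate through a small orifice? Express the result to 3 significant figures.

Effusion rate of each component ∝ n_i/√M_i (partial pressure × 1/√M).
Mole fraction of N₂O in the effusate = (n_N₂O/√M_N₂O) / (n_N₂O/√M_N₂O + n_C₂H₂/√M_C₂H₂)
= (4.88/√44.01) / (4.88/√44.01 + 2.65/√26.04) = 0.7356/(0.7356 + 0.5193) = 0.586.

0.586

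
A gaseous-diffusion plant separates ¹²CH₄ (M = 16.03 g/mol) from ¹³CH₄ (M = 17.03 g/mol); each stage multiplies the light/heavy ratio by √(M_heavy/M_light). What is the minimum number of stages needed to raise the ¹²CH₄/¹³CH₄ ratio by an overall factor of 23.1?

104

Per stage α = (17.03/16.03)^(1/2) = 1.06238^0.5, giving ln α = 0.03026.
Need α^N ≥ 23.1 ⇒ N ≥ ln(23.1) / ln α = 3.140 / 0.03026 = 103.77.
Rounding up, N = 104 stages.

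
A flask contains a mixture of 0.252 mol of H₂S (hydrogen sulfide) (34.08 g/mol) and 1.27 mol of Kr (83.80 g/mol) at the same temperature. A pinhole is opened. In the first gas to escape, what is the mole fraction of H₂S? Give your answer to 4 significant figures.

0.2373

Rate_i ∝ x_i/√M_i (Graham's law weighted by mole fraction), so the effusate composition follows n_i/√M_i.
x_H₂S(eff) = (n_H₂S/√M_H₂S) / (n_H₂S/√M_H₂S + n_Kr/√M_Kr)
= (0.252/√34.08) / (0.252/√34.08 + 1.27/√83.80) = 0.04317/(0.04317 + 0.1387) = 0.2373.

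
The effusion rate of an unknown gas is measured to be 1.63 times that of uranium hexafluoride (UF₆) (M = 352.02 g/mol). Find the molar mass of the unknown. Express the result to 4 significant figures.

132.5 g/mol

Using Graham's law: rate_X/rate_UF₆ = √(M_UF₆/M_X).
1.63 = √(352.02/M_X)
M_X = 352.02 / 1.63² = 352.02 / 2.657 = 132.5 g/mol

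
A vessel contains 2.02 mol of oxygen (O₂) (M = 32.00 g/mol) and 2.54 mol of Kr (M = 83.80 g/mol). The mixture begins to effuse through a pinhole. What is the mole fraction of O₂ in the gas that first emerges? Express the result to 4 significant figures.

The effusion rate of species i is ∝ p_i/√M_i ∝ n_i/√M_i.
x_O₂(eff) = (n_O₂/√M_O₂) / (n_O₂/√M_O₂ + n_Kr/√M_Kr)
= (2.02/√32.00) / (2.02/√32.00 + 2.54/√83.80) = 0.3571/(0.3571 + 0.2775) = 0.5627.

0.5627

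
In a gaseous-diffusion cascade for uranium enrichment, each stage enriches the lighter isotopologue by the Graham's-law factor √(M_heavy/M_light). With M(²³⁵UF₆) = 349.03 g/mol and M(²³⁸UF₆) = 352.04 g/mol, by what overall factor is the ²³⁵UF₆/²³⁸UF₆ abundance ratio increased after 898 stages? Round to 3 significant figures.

Overall factor = α^898 with α = √(352.04/349.03), i.e. (352.04/349.03)^(898/2).
= 1.00862^449 = 47.3.

47.3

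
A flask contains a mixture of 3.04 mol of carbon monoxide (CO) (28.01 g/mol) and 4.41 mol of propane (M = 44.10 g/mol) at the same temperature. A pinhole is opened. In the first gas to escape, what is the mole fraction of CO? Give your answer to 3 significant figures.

Each component's effusion rate ∝ (its partial pressure)·(1/√M) ∝ n_i/√M_i.
Mole fraction of CO in the effusate = (n_CO/√M_CO) / (n_CO/√M_CO + n_C₃H₈/√M_C₃H₈)
= (3.04/√28.01) / (3.04/√28.01 + 4.41/√44.10) = 0.5744/(0.5744 + 0.6641) = 0.464.

0.464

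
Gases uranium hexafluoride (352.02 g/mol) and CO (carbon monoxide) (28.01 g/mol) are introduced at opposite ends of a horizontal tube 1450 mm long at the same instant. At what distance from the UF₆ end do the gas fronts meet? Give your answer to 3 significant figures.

319 mm

The fronts meet when d_UF₆ + d_CO = L with d_UF₆/d_CO = √(M_CO/M_UF₆) (Graham's law). Here √(M_CO/M_UF₆) = √(28.01/352.02) = 0.2821.
With d_UF₆ + d_CO = 1450 mm, d_CO = 1450/(1 + 0.2821) = 1131 mm.
d_UF₆ = 1450 − 1131 = 319 mm.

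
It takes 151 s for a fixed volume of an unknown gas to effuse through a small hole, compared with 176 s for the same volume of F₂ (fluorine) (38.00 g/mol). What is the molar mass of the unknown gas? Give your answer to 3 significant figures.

28.0 g/mol

Graham's law gives t_X/t_F₂ = √(M_X/M_F₂).
151/176 = 0.8580 = √(M_X/38.00)
M_X = 38.00 × 0.8580² = 38.00 × 0.7361 = 28.0 g/mol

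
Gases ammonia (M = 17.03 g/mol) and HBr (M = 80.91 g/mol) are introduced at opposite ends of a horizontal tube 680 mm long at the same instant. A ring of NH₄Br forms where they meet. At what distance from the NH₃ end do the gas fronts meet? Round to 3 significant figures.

Graham's law gives d_NH₃/d_HBr = rate_NH₃/rate_HBr = √(M_HBr/M_NH₃) = √(80.91/17.03) = 2.180.
With d_NH₃ + d_HBr = 680 mm, d_HBr = 680/(1 + 2.180) = 213.9 mm.
d_NH₃ = 680 − 213.9 = 466 mm.

466 mm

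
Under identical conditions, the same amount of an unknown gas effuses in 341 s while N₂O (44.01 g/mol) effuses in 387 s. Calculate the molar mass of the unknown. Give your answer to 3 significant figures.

34.2 g/mol

Using Graham's law: t_X/t_N₂O = √(M_X/M_N₂O).
341/387 = 0.8811 = √(M_X/44.01)
M_X = 44.01 × 0.8811² = 44.01 × 0.7764 = 34.2 g/mol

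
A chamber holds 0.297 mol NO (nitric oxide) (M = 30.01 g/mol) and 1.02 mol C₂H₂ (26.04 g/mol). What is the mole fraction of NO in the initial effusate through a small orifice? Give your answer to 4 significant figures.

0.2134

Effusion rate of each component ∝ n_i/√M_i (partial pressure × 1/√M).
x_NO(eff) = (n_NO/√M_NO) / (n_NO/√M_NO + n_C₂H₂/√M_C₂H₂)
= (0.297/√30.01) / (0.297/√30.01 + 1.02/√26.04) = 0.05422/(0.05422 + 0.1999) = 0.2134.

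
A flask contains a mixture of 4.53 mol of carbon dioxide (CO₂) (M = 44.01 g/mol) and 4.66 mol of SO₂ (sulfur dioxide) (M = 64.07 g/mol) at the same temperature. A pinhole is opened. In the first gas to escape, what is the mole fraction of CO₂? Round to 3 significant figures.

0.540

Rate_i ∝ x_i/√M_i (Graham's law weighted by mole fraction), so the effusate composition follows n_i/√M_i.
Mole fraction of CO₂ in the effusate = (n_CO₂/√M_CO₂) / (n_CO₂/√M_CO₂ + n_SO₂/√M_SO₂)
= (4.53/√44.01) / (4.53/√44.01 + 4.66/√64.07) = 0.6828/(0.6828 + 0.5822) = 0.540.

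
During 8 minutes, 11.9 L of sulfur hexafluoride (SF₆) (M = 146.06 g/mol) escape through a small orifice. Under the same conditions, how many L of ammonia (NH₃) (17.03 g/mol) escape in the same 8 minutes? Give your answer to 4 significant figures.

34.85 L

From Graham's law, rate_NH₃/rate_SF₆ = √(M_SF₆/M_NH₃) = √(146.06/17.03) = √8.577 = 2.929.
So the volume for NH₃ is 11.9 × 2.929 = 34.85 L.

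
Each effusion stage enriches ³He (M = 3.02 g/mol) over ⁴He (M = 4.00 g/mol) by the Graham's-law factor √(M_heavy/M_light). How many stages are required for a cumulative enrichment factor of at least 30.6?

25

Single-stage factor α = √(4.00/3.02), so ln α = ½ ln(1.32450) = 0.1405.
Need α^N ≥ 30.6 ⇒ N ≥ ln(30.6) / ln α = 3.421 / 0.1405 = 24.35.
Rounding up, N = 25 stages.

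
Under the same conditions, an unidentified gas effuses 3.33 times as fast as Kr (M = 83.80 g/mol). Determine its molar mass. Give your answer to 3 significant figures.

7.56 g/mol

Graham's law gives rate_X/rate_Kr = √(M_Kr/M_X).
3.33 = √(83.80/M_X)
M_X = 83.80 / 3.33² = 83.80 / 11.09 = 7.56 g/mol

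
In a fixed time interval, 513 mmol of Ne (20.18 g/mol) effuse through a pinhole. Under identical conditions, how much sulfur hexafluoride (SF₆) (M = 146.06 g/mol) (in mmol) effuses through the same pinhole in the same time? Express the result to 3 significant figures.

Since effusion rate ∝ 1/√M, rate_SF₆/rate_Ne = √(M_Ne/M_SF₆) = √(20.18/146.06) = √0.1382 = 0.3717.
So the amount for SF₆ is 513 × 0.3717 = 191 mmol.

191 mmol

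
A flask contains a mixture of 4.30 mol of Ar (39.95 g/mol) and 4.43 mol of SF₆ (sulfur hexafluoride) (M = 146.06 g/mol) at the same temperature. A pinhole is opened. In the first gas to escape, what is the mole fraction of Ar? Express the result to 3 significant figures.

Each component's effusion rate ∝ (its partial pressure)·(1/√M) ∝ n_i/√M_i.
Mole fraction of Ar in the effusate = (n_Ar/√M_Ar) / (n_Ar/√M_Ar + n_SF₆/√M_SF₆)
= (4.30/√39.95) / (4.30/√39.95 + 4.43/√146.06) = 0.6803/(0.6803 + 0.3666) = 0.650.

0.650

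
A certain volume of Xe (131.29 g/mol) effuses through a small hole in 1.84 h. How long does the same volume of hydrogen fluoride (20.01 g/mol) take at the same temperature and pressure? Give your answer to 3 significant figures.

Using Graham's law: t_HF/t_Xe = √(M_HF/M_Xe) = √(20.01/131.29) = √0.1524 = 0.3904.
So the time for HF is 1.84 × 0.3904 = 0.718 h.

0.718 h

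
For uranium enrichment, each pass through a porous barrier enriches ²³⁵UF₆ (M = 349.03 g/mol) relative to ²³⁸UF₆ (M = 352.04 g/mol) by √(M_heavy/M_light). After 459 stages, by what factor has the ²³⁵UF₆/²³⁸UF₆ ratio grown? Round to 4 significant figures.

The single-stage factor is √(M_heavy/M_light), so 459 stages give [√(352.04/349.03)]^459 = (352.04/349.03)^(459/2).
= 1.00862^(459/2) = 7.176.

7.176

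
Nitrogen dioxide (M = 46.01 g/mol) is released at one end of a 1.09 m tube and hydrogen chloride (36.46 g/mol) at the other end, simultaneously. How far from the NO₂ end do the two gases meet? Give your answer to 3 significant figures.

0.513 m

Graham's law gives d_NO₂/d_HCl = rate_NO₂/rate_HCl = √(M_HCl/M_NO₂) = √(36.46/46.01) = 0.8902.
With d_NO₂ + d_HCl = 1.09 m, d_HCl = 1.09/(1 + 0.8902) = 0.5767 m.
d_NO₂ = 1.09 − 0.5767 = 0.513 m.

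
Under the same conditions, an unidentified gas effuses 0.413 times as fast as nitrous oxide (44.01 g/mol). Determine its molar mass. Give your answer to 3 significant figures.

Since effusion rate ∝ 1/√M, rate_X/rate_N₂O = √(M_N₂O/M_X).
0.413 = √(44.01/M_X)
M_X = 44.01 / 0.413² = 44.01 / 0.1706 = 258 g/mol

258 g/mol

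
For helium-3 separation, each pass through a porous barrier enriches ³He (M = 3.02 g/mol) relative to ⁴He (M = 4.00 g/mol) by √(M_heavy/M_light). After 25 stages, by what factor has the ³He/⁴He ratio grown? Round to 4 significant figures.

After 25 stages the ratio has grown by (√(4.00/3.02))^25 = (4.00/3.02)^(25/2).
= 1.32450^(25/2) = 33.55.

33.55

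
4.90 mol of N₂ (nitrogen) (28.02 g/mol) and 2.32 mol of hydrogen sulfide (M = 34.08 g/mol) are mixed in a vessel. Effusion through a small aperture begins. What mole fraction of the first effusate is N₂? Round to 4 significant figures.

0.6996

Each component's effusion rate ∝ (its partial pressure)·(1/√M) ∝ n_i/√M_i.
Mole fraction of N₂ in the effusate = (n_N₂/√M_N₂) / (n_N₂/√M_N₂ + n_H₂S/√M_H₂S)
= (4.90/√28.02) / (4.90/√28.02 + 2.32/√34.08) = 0.9257/(0.9257 + 0.3974) = 0.6996.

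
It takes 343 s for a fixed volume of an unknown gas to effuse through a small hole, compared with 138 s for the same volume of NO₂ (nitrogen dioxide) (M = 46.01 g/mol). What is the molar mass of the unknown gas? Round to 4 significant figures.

Since effusion rate ∝ 1/√M, t_X/t_NO₂ = √(M_X/M_NO₂).
343/138 = 2.486 = √(M_X/46.01)
M_X = 46.01 × 2.486² = 46.01 × 6.178 = 284.2 g/mol

284.2 g/mol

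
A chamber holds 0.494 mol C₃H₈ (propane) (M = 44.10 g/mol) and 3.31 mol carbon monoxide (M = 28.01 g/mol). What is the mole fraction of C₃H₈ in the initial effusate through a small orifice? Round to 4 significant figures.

0.1063

Each component's effusion rate ∝ (its partial pressure)·(1/√M) ∝ n_i/√M_i.
x_C₃H₈(eff) = (n_C₃H₈/√M_C₃H₈) / (n_C₃H₈/√M_C₃H₈ + n_CO/√M_CO)
= (0.494/√44.10) / (0.494/√44.10 + 3.31/√28.01) = 0.07439/(0.07439 + 0.6254) = 0.1063.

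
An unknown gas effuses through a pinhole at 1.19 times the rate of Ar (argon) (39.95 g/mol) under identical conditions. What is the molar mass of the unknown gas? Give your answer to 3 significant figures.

28.2 g/mol

Graham's law gives rate_X/rate_Ar = √(M_Ar/M_X).
1.19 = √(39.95/M_X)
M_X = 39.95 / 1.19² = 39.95 / 1.416 = 28.2 g/mol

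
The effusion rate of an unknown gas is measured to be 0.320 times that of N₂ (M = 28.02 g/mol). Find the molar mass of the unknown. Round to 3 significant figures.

274 g/mol

Since effusion rate ∝ 1/√M, rate_X/rate_N₂ = √(M_N₂/M_X).
0.320 = √(28.02/M_X)
M_X = 28.02 / 0.320² = 28.02 / 0.1024 = 274 g/mol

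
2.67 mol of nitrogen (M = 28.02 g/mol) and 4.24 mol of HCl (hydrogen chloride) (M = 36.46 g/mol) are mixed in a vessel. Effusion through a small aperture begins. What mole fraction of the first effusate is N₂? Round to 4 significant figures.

The effusion rate of species i is ∝ p_i/√M_i ∝ n_i/√M_i.
So x_N₂ in the escaping gas = (n_N₂/√M_N₂) / Σ(n_i/√M_i)
= (2.67/√28.02) / (2.67/√28.02 + 4.24/√36.46) = 0.5044/(0.5044 + 0.7022) = 0.4180.

0.4180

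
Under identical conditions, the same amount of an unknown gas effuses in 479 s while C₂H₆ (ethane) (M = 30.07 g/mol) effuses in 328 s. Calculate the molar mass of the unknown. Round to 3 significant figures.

Using Graham's law: t_X/t_C₂H₆ = √(M_X/M_C₂H₆).
479/328 = 1.460 = √(M_X/30.07)
M_X = 30.07 × 1.460² = 30.07 × 2.133 = 64.1 g/mol

64.1 g/mol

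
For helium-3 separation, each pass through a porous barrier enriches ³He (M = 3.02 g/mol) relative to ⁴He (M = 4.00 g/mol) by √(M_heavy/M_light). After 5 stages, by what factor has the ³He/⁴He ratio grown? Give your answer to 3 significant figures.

2.02

Each stage multiplies the ratio by α = √(4.00/3.02), so after 5 stages the overall factor is α^5 = (4.00/3.02)^(5/2).
= 1.32450^(5/2) = 2.02.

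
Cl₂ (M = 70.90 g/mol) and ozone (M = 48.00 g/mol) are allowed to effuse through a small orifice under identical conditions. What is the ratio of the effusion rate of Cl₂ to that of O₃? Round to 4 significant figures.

Using Graham's law: rate_Cl₂/rate_O₃ = √(M_O₃/M_Cl₂) = √(48.00/70.90) = √0.6770 = 0.8228.

0.8228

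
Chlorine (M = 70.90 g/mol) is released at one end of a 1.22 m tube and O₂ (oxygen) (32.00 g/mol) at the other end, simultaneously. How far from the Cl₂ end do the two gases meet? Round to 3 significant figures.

Distances travelled in equal time are proportional to diffusion rates, so d_Cl₂/d_O₂ = √(M_O₂/M_Cl₂) = √(32.00/70.90) = 0.6718.
With d_Cl₂ + d_O₂ = 1.22 m, d_O₂ = 1.22/(1 + 0.6718) = 0.7297 m.
d_Cl₂ = 1.22 − 0.7297 = 0.490 m.

0.490 m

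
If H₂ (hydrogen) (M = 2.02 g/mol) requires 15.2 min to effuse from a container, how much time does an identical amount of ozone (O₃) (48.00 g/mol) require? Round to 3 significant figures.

74.1 min

Since effusion rate ∝ 1/√M, t_O₃/t_H₂ = √(M_O₃/M_H₂) = √(48.00/2.02) = √23.76 = 4.875.
So the time for O₃ is 15.2 × 4.875 = 74.1 min.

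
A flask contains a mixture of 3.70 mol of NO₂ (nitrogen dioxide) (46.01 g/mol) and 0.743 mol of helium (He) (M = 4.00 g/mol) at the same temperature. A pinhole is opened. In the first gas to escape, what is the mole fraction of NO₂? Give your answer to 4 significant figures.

0.5949

Effusion rate of each component ∝ n_i/√M_i (partial pressure × 1/√M).
x_NO₂(eff) = (n_NO₂/√M_NO₂) / (n_NO₂/√M_NO₂ + n_He/√M_He)
= (3.70/√46.01) / (3.70/√46.01 + 0.743/√4.00) = 0.5455/(0.5455 + 0.3715) = 0.5949.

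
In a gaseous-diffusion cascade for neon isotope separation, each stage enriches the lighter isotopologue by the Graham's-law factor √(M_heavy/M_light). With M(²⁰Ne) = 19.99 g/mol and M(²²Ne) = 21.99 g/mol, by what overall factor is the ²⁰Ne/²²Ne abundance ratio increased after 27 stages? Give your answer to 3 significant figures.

3.62

Each stage multiplies the ratio by α = √(21.99/19.99), so after 27 stages the overall factor is α^27 = (21.99/19.99)^(27/2).
= 1.10005^(27/2) = 3.62.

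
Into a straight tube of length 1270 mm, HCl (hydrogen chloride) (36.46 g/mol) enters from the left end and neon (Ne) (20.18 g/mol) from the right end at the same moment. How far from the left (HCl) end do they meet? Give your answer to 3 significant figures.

In equal time, each gas travels a distance ∝ its rate ∝ 1/√M, so d_HCl/d_Ne = √(M_Ne/M_HCl) = √(20.18/36.46) = 0.7440.
With d_HCl + d_Ne = 1270 mm, d_Ne = 1270/(1 + 0.7440) = 728.2 mm.
d_HCl = 1270 − 728.2 = 542 mm.

542 mm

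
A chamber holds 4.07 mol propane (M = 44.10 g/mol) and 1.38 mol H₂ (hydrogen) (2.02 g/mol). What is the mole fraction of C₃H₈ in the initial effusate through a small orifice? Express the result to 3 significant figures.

Each component's effusion rate ∝ (its partial pressure)·(1/√M) ∝ n_i/√M_i.
Mole fraction of C₃H₈ in the effusate = (n_C₃H₈/√M_C₃H₈) / (n_C₃H₈/√M_C₃H₈ + n_H₂/√M_H₂)
= (4.07/√44.10) / (4.07/√44.10 + 1.38/√2.02) = 0.6129/(0.6129 + 0.9710) = 0.387.

0.387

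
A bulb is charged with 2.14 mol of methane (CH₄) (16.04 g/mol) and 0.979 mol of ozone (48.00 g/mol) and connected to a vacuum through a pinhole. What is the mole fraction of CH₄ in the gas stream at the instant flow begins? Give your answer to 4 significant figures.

0.7909

Rate_i ∝ x_i/√M_i (Graham's law weighted by mole fraction), so the effusate composition follows n_i/√M_i.
Mole fraction of CH₄ in the effusate = (n_CH₄/√M_CH₄) / (n_CH₄/√M_CH₄ + n_O₃/√M_O₃)
= (2.14/√16.04) / (2.14/√16.04 + 0.979/√48.00) = 0.5343/(0.5343 + 0.1413) = 0.7909.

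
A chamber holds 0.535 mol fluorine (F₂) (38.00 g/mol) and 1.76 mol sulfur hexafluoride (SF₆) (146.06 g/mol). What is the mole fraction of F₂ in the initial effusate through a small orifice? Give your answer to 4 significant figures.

Rate_i ∝ x_i/√M_i (Graham's law weighted by mole fraction), so the effusate composition follows n_i/√M_i.
Mole fraction of F₂ in the effusate = (n_F₂/√M_F₂) / (n_F₂/√M_F₂ + n_SF₆/√M_SF₆)
= (0.535/√38.00) / (0.535/√38.00 + 1.76/√146.06) = 0.08679/(0.08679 + 0.1456) = 0.3734.

0.3734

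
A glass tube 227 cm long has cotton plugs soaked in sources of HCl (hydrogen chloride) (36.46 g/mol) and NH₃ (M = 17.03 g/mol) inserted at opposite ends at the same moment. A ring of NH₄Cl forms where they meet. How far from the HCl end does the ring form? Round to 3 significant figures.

Distances travelled in equal time are proportional to diffusion rates, so d_HCl/d_NH₃ = √(M_NH₃/M_HCl) = √(17.03/36.46) = 0.6834.
With d_HCl + d_NH₃ = 227 cm, d_NH₃ = 227/(1 + 0.6834) = 134.8 cm.
d_HCl = 227 − 134.8 = 92.2 cm.

92.2 cm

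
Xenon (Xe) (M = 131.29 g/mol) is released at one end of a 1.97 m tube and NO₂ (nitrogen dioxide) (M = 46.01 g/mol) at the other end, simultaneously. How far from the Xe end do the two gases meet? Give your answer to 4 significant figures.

0.7326 m

In equal time, each gas travels a distance ∝ its rate ∝ 1/√M, so d_Xe/d_NO₂ = √(M_NO₂/M_Xe) = √(46.01/131.29) = 0.5920.
With d_Xe + d_NO₂ = 1.97 m, d_NO₂ = 1.97/(1 + 0.5920) = 1.237 m.
d_Xe = 1.97 − 1.237 = 0.7326 m.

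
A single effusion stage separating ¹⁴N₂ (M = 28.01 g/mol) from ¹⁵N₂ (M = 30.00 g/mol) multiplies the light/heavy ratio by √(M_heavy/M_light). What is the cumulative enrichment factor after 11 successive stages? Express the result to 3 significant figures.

1.46

The single-stage factor is √(M_heavy/M_light), so 11 stages give [√(30.00/28.01)]^11 = (30.00/28.01)^(11/2).
= 1.07105^(11/2) = 1.46.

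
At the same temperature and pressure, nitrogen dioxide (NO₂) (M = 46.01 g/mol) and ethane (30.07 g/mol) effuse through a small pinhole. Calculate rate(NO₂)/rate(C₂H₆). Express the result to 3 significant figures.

By Graham's law, rate_NO₂/rate_C₂H₆ = √(M_C₂H₆/M_NO₂) = √(30.07/46.01) = √0.6536 = 0.808.

0.808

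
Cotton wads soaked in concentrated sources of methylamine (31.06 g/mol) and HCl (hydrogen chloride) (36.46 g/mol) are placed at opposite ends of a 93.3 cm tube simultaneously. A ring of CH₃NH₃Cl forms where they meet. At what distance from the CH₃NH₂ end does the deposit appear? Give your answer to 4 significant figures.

In equal time, each gas travels a distance ∝ its rate ∝ 1/√M, so d_CH₃NH₂/d_HCl = √(M_HCl/M_CH₃NH₂) = √(36.46/31.06) = 1.083.
With d_CH₃NH₂ + d_HCl = 93.3 cm, d_HCl = 93.3/(1 + 1.083) = 44.78 cm.
d_CH₃NH₂ = 93.3 − 44.78 = 48.52 cm.

48.52 cm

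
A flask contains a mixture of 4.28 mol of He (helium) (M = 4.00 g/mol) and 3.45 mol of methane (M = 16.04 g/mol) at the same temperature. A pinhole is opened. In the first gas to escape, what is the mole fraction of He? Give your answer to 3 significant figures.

Effusion rate of each component ∝ n_i/√M_i (partial pressure × 1/√M).
So x_He in the escaping gas = (n_He/√M_He) / Σ(n_i/√M_i)
= (4.28/√4.00) / (4.28/√4.00 + 3.45/√16.04) = 2.140/(2.140 + 0.8614) = 0.713.

0.713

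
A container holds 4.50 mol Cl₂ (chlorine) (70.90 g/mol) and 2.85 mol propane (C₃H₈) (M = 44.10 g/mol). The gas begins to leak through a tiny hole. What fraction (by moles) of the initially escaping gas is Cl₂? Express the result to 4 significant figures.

Each component's effusion rate ∝ (its partial pressure)·(1/√M) ∝ n_i/√M_i.
So x_Cl₂ in the escaping gas = (n_Cl₂/√M_Cl₂) / Σ(n_i/√M_i)
= (4.50/√70.90) / (4.50/√70.90 + 2.85/√44.10) = 0.5344/(0.5344 + 0.4292) = 0.5546.

0.5546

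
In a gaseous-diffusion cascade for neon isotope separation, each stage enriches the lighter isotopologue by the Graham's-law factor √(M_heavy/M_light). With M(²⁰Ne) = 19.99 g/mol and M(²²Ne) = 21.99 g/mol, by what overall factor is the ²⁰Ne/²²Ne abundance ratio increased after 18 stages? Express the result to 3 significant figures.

After 18 stages the ratio has grown by (√(21.99/19.99))^18 = (21.99/19.99)^(18/2).
= 1.10005^9 = 2.36.

2.36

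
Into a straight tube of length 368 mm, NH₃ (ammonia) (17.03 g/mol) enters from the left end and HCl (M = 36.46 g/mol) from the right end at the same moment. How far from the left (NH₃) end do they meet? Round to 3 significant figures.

219 mm

Distances travelled in equal time are proportional to diffusion rates, so d_NH₃/d_HCl = √(M_HCl/M_NH₃) = √(36.46/17.03) = 1.463.
With d_NH₃ + d_HCl = 368 mm, d_HCl = 368/(1 + 1.463) = 149.4 mm.
d_NH₃ = 368 − 149.4 = 219 mm.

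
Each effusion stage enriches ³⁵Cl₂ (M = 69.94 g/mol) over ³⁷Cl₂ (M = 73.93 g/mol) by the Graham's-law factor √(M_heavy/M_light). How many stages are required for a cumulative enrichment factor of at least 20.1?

109

Per stage α = (73.93/69.94)^(1/2) = 1.05705^0.5, giving ln α = 0.02774.
Need α^N ≥ 20.1 ⇒ N ≥ ln(20.1) / ln α = 3.001 / 0.02774 = 108.17.
Rounding up, N = 109 stages.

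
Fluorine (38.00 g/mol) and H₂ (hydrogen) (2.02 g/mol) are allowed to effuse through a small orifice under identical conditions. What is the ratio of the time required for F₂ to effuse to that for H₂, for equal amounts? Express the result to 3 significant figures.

4.34

Using Graham's law: t_F₂/t_H₂ = √(M_F₂/M_H₂) = √(38.00/2.02) = √18.81 = 4.34.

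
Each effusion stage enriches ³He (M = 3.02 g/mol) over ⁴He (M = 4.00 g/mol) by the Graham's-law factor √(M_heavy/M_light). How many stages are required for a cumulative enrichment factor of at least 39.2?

Single-stage factor α = √(4.00/3.02), so ln α = ½ ln(1.32450) = 0.1405.
Need α^N ≥ 39.2 ⇒ N ≥ ln(39.2) / ln α = 3.669 / 0.1405 = 26.11.
Minimum whole number of stages: N = 27.

27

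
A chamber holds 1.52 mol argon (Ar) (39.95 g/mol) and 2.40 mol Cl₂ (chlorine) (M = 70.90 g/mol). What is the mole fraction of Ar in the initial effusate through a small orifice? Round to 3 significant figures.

0.458

Each component's effusion rate ∝ (its partial pressure)·(1/√M) ∝ n_i/√M_i.
x_Ar(eff) = (n_Ar/√M_Ar) / (n_Ar/√M_Ar + n_Cl₂/√M_Cl₂)
= (1.52/√39.95) / (1.52/√39.95 + 2.40/√70.90) = 0.2405/(0.2405 + 0.2850) = 0.458.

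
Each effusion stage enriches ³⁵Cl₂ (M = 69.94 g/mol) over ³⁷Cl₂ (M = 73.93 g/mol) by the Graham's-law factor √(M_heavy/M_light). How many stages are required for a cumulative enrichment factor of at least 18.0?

105

Single-stage factor α = √(73.93/69.94), so ln α = ½ ln(1.05705) = 0.02774.
Need α^N ≥ 18.0 ⇒ N ≥ ln(18.0) / ln α = 2.890 / 0.02774 = 104.19.
So at least 105 stages are needed.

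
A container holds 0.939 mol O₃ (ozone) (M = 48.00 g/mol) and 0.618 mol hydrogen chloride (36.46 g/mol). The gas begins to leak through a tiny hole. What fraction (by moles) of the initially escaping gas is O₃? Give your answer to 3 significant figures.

The effusion rate of species i is ∝ p_i/√M_i ∝ n_i/√M_i.
x_O₃(eff) = (n_O₃/√M_O₃) / (n_O₃/√M_O₃ + n_HCl/√M_HCl)
= (0.939/√48.00) / (0.939/√48.00 + 0.618/√36.46) = 0.1355/(0.1355 + 0.1023) = 0.570.

0.570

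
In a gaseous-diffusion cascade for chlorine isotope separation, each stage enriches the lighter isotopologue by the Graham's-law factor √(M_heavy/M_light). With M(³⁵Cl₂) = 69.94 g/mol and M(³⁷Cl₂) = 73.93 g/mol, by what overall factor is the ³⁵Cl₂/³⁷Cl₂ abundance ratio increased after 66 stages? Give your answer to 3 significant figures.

6.24

After 66 stages the ratio has grown by (√(73.93/69.94))^66 = (73.93/69.94)^(66/2).
= 1.05705^33 = 6.24.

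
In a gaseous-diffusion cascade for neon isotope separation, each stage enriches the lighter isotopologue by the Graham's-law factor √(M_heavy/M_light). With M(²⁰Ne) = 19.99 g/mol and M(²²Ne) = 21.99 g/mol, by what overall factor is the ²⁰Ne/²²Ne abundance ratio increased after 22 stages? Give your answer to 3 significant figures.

2.85

The single-stage factor is √(M_heavy/M_light), so 22 stages give [√(21.99/19.99)]^22 = (21.99/19.99)^(22/2).
= 1.10005^11 = 2.85.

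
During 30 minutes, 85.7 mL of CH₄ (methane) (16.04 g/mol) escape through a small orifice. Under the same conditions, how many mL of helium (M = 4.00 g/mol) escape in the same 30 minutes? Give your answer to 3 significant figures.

From Graham's law, rate_He/rate_CH₄ = √(M_CH₄/M_He) = √(16.04/4.00) = √4.010 = 2.002.
So the volume for He is 85.7 × 2.002 = 172 mL.

172 mL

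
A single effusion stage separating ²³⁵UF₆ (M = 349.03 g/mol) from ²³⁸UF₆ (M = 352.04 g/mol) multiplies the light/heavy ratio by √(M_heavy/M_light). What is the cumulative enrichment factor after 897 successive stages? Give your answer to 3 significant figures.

47.1

Overall factor = α^897 with α = √(352.04/349.03), i.e. (352.04/349.03)^(897/2).
= 1.00862^(897/2) = 47.1.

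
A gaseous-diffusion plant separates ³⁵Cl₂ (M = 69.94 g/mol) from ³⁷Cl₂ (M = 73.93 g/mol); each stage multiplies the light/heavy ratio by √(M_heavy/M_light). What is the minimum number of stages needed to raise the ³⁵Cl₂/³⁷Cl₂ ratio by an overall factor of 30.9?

Single-stage factor α = √(73.93/69.94), so ln α = ½ ln(1.05705) = 0.02774.
Need α^N ≥ 30.9 ⇒ N ≥ ln(30.9) / ln α = 3.431 / 0.02774 = 123.67.
Rounding up, N = 124 stages.

124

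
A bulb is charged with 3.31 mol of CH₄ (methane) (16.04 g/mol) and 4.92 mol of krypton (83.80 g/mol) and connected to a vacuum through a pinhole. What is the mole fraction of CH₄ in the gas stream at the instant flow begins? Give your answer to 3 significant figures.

0.606

Rate_i ∝ x_i/√M_i (Graham's law weighted by mole fraction), so the effusate composition follows n_i/√M_i.
x_CH₄(eff) = (n_CH₄/√M_CH₄) / (n_CH₄/√M_CH₄ + n_Kr/√M_Kr)
= (3.31/√16.04) / (3.31/√16.04 + 4.92/√83.80) = 0.8265/(0.8265 + 0.5375) = 0.606.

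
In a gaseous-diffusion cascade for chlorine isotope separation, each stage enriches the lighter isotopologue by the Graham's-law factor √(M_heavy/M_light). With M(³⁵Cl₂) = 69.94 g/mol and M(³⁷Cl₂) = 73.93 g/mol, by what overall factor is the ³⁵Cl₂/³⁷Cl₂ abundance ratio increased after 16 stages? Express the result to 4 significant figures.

1.559

Overall factor = α^16 with α = √(73.93/69.94), i.e. (73.93/69.94)^(16/2).
= 1.05705^8 = 1.559.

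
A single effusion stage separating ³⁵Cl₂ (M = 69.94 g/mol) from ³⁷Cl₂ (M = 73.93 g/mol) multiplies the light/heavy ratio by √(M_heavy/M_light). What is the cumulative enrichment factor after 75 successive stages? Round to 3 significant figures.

Overall factor = α^75 with α = √(73.93/69.94), i.e. (73.93/69.94)^(75/2).
= 1.05705^(75/2) = 8.01.

8.01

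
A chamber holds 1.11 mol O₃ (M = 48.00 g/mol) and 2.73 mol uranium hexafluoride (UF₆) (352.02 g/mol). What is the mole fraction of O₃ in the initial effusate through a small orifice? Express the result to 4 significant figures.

0.5241

The effusion rate of species i is ∝ p_i/√M_i ∝ n_i/√M_i.
x_O₃(eff) = (n_O₃/√M_O₃) / (n_O₃/√M_O₃ + n_UF₆/√M_UF₆)
= (1.11/√48.00) / (1.11/√48.00 + 2.73/√352.02) = 0.1602/(0.1602 + 0.1455) = 0.5241.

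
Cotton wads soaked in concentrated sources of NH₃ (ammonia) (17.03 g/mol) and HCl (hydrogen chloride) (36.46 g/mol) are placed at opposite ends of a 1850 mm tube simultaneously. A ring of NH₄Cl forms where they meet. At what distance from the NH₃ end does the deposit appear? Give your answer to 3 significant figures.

1100 mm

Graham's law gives d_NH₃/d_HCl = rate_NH₃/rate_HCl = √(M_HCl/M_NH₃) = √(36.46/17.03) = 1.463.
With d_NH₃ + d_HCl = 1850 mm, d_HCl = 1850/(1 + 1.463) = 751.1 mm.
d_NH₃ = 1850 − 751.1 = 1100 mm.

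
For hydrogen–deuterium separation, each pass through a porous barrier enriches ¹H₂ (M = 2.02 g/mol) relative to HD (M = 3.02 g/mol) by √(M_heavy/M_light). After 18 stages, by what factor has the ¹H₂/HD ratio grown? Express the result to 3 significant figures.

After 18 stages the ratio has grown by (√(3.02/2.02))^18 = (3.02/2.02)^(18/2).
= 1.49505^9 = 37.3.

37.3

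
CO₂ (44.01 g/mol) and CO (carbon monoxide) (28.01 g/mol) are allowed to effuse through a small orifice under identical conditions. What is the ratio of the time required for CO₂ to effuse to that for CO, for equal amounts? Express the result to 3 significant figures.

Since effusion rate ∝ 1/√M, t_CO₂/t_CO = √(M_CO₂/M_CO) = √(44.01/28.01) = √1.571 = 1.25.

1.25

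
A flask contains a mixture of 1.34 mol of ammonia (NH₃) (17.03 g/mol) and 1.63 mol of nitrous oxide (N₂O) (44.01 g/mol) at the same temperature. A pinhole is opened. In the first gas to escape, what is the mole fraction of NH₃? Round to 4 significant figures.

The effusion rate of species i is ∝ p_i/√M_i ∝ n_i/√M_i.
x_NH₃(eff) = (n_NH₃/√M_NH₃) / (n_NH₃/√M_NH₃ + n_N₂O/√M_N₂O)
= (1.34/√17.03) / (1.34/√17.03 + 1.63/√44.01) = 0.3247/(0.3247 + 0.2457) = 0.5693.

0.5693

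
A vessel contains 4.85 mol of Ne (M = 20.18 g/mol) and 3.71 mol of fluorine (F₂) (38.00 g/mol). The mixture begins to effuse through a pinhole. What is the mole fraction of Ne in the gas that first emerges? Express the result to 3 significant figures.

0.642

Effusion rate of each component ∝ n_i/√M_i (partial pressure × 1/√M).
Mole fraction of Ne in the effusate = (n_Ne/√M_Ne) / (n_Ne/√M_Ne + n_F₂/√M_F₂)
= (4.85/√20.18) / (4.85/√20.18 + 3.71/√38.00) = 1.080/(1.080 + 0.6018) = 0.642.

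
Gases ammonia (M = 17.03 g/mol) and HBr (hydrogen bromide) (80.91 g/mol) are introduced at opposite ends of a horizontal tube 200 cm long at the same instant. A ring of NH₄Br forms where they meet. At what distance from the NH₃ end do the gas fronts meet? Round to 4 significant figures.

137.1 cm

In equal time, each gas travels a distance ∝ its rate ∝ 1/√M, so d_NH₃/d_HBr = √(M_HBr/M_NH₃) = √(80.91/17.03) = 2.180.
With d_NH₃ + d_HBr = 200 cm, d_HBr = 200/(1 + 2.180) = 62.90 cm.
d_NH₃ = 200 − 62.90 = 137.1 cm.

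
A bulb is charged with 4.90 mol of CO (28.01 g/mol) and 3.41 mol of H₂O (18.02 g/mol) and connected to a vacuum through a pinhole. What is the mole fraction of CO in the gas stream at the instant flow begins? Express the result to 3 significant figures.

0.535

Each component's effusion rate ∝ (its partial pressure)·(1/√M) ∝ n_i/√M_i.
So x_CO in the escaping gas = (n_CO/√M_CO) / Σ(n_i/√M_i)
= (4.90/√28.01) / (4.90/√28.01 + 3.41/√18.02) = 0.9258/(0.9258 + 0.8033) = 0.535.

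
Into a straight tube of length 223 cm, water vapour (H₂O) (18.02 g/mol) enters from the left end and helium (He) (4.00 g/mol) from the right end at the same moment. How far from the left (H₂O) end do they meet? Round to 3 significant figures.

Distances travelled in equal time are proportional to diffusion rates, so d_H₂O/d_He = √(M_He/M_H₂O) = √(4.00/18.02) = 0.4711.
With d_H₂O + d_He = 223 cm, d_He = 223/(1 + 0.4711) = 151.6 cm.
d_H₂O = 223 − 151.6 = 71.4 cm.

71.4 cm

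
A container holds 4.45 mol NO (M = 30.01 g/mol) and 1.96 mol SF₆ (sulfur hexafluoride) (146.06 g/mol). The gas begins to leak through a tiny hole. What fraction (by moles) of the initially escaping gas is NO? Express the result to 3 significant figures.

Each component's effusion rate ∝ (its partial pressure)·(1/√M) ∝ n_i/√M_i.
So x_NO in the escaping gas = (n_NO/√M_NO) / Σ(n_i/√M_i)
= (4.45/√30.01) / (4.45/√30.01 + 1.96/√146.06) = 0.8123/(0.8123 + 0.1622) = 0.834.

0.834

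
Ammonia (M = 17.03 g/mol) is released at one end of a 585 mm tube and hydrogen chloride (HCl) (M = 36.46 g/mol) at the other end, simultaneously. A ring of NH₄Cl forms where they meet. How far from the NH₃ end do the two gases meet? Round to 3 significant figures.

348 mm

In equal time, each gas travels a distance ∝ its rate ∝ 1/√M, so d_NH₃/d_HCl = √(M_HCl/M_NH₃) = √(36.46/17.03) = 1.463.
With d_NH₃ + d_HCl = 585 mm, d_HCl = 585/(1 + 1.463) = 237.5 mm.
d_NH₃ = 585 − 237.5 = 348 mm.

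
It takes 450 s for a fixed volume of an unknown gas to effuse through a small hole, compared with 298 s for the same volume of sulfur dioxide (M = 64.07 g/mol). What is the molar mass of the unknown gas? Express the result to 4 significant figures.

Graham's law gives t_X/t_SO₂ = √(M_X/M_SO₂).
450/298 = 1.510 = √(M_X/64.07)
M_X = 64.07 × 1.510² = 64.07 × 2.280 = 146.1 g/mol

146.1 g/mol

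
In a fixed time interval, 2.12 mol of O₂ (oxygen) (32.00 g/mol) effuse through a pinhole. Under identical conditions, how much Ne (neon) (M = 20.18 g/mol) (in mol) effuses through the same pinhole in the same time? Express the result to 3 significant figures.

Using Graham's law: rate_Ne/rate_O₂ = √(M_O₂/M_Ne) = √(32.00/20.18) = √1.586 = 1.259.
So the amount for Ne is 2.12 × 1.259 = 2.67 mol.

2.67 mol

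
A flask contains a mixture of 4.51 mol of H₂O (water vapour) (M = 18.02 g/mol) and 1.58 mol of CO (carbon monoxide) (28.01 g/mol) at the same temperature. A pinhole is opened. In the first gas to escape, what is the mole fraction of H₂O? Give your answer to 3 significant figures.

0.781

Rate_i ∝ x_i/√M_i (Graham's law weighted by mole fraction), so the effusate composition follows n_i/√M_i.
So x_H₂O in the escaping gas = (n_H₂O/√M_H₂O) / Σ(n_i/√M_i)
= (4.51/√18.02) / (4.51/√18.02 + 1.58/√28.01) = 1.062/(1.062 + 0.2985) = 0.781.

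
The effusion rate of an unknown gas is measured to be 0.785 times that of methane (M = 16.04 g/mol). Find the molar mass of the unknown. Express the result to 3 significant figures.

Graham's law gives rate_X/rate_CH₄ = √(M_CH₄/M_X).
0.785 = √(16.04/M_X)
M_X = 16.04 / 0.785² = 16.04 / 0.6162 = 26.0 g/mol

26.0 g/mol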